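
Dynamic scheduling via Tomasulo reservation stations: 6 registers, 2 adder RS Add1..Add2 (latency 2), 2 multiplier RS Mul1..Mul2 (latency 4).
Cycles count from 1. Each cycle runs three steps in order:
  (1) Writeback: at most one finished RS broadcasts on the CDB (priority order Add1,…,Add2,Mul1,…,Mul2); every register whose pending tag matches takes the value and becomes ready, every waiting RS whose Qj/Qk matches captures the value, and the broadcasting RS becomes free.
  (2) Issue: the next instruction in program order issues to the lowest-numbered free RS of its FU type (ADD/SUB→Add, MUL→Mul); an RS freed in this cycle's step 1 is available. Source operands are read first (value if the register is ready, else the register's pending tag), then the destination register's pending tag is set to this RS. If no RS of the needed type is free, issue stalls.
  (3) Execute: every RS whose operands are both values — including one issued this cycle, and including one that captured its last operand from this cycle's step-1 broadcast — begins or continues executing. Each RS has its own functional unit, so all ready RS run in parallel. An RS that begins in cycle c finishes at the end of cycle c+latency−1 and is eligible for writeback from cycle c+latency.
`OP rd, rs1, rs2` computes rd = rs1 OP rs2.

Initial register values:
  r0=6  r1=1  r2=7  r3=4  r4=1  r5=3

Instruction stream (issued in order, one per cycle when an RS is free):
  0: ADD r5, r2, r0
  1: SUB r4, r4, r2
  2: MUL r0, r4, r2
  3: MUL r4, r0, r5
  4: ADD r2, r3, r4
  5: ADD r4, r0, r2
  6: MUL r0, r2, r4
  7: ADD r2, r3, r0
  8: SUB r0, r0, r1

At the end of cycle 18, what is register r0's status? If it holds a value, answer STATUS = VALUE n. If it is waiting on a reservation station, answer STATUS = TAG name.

  c1: issue ADD r5<-Add1  regs: r0:6,r1:1,r2:7,r3:4,r4:1,r5:Add1
  c2: issue SUB r4<-Add2  regs: r0:6,r1:1,r2:7,r3:4,r4:Add2,r5:Add1
  c3: CDB Add1=13; issue MUL r0<-Mul1  regs: r0:Mul1,r1:1,r2:7,r3:4,r4:Add2,r5:13
  c4: CDB Add2=-6; issue MUL r4<-Mul2  regs: r0:Mul1,r1:1,r2:7,r3:4,r4:Mul2,r5:13
  c5: issue ADD r2<-Add1  regs: r0:Mul1,r1:1,r2:Add1,r3:4,r4:Mul2,r5:13
  c6: issue ADD r4<-Add2  regs: r0:Mul1,r1:1,r2:Add1,r3:4,r4:Add2,r5:13
  c7: stall  regs: r0:Mul1,r1:1,r2:Add1,r3:4,r4:Add2,r5:13
  c8: CDB Mul1=-42; issue MUL r0<-Mul1  regs: r0:Mul1,r1:1,r2:Add1,r3:4,r4:Add2,r5:13
  c9: stall  regs: r0:Mul1,r1:1,r2:Add1,r3:4,r4:Add2,r5:13
  c10: stall  regs: r0:Mul1,r1:1,r2:Add1,r3:4,r4:Add2,r5:13
  c11: stall  regs: r0:Mul1,r1:1,r2:Add1,r3:4,r4:Add2,r5:13
  c12: CDB Mul2=-546; stall  regs: r0:Mul1,r1:1,r2:Add1,r3:4,r4:Add2,r5:13
  c13: stall  regs: r0:Mul1,r1:1,r2:Add1,r3:4,r4:Add2,r5:13
  c14: CDB Add1=-542; issue ADD r2<-Add1  regs: r0:Mul1,r1:1,r2:Add1,r3:4,r4:Add2,r5:13
  c15: stall  regs: r0:Mul1,r1:1,r2:Add1,r3:4,r4:Add2,r5:13
  c16: CDB Add2=-584; issue SUB r0<-Add2  regs: r0:Add2,r1:1,r2:Add1,r3:4,r4:-584,r5:13
  c17: -  regs: r0:Add2,r1:1,r2:Add1,r3:4,r4:-584,r5:13
  c18: -  regs: r0:Add2,r1:1,r2:Add1,r3:4,r4:-584,r5:13

STATUS = TAG Add2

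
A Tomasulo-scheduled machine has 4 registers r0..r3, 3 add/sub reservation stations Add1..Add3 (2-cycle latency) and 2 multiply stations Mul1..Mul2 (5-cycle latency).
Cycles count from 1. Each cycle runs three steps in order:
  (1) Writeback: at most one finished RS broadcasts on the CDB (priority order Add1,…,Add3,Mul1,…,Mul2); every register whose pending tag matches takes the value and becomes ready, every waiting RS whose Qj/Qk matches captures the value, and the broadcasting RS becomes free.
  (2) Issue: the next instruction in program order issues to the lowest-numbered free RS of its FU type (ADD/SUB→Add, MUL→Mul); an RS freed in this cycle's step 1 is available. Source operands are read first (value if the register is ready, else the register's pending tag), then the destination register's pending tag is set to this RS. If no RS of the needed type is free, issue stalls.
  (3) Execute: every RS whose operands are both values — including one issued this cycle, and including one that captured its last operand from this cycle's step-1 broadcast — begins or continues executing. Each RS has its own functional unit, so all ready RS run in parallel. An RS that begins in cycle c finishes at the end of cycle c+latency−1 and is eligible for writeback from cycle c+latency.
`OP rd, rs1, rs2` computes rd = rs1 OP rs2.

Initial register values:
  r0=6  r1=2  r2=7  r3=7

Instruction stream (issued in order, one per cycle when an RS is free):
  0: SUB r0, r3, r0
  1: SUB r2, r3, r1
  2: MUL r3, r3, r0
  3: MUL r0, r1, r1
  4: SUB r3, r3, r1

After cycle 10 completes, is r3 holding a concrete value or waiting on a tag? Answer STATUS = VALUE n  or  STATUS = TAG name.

STATUS = VALUE 5

c1: issue SUB r0<-Add1 | r0:Add1,r1:2,r2:7,r3:7
c2: issue SUB r2<-Add2 | r0:Add1,r1:2,r2:Add2,r3:7
c3: CDB Add1=1; issue MUL r3<-Mul1 | r0:1,r1:2,r2:Add2,r3:Mul1
c4: CDB Add2=5; issue MUL r0<-Mul2 | r0:Mul2,r1:2,r2:5,r3:Mul1
c5: issue SUB r3<-Add1 | r0:Mul2,r1:2,r2:5,r3:Add1
c6: - | r0:Mul2,r1:2,r2:5,r3:Add1
c7: - | r0:Mul2,r1:2,r2:5,r3:Add1
c8: CDB Mul1=7 | r0:Mul2,r1:2,r2:5,r3:Add1
c9: CDB Mul2=4 | r0:4,r1:2,r2:5,r3:Add1
c10: CDB Add1=5 | r0:4,r1:2,r2:5,r3:5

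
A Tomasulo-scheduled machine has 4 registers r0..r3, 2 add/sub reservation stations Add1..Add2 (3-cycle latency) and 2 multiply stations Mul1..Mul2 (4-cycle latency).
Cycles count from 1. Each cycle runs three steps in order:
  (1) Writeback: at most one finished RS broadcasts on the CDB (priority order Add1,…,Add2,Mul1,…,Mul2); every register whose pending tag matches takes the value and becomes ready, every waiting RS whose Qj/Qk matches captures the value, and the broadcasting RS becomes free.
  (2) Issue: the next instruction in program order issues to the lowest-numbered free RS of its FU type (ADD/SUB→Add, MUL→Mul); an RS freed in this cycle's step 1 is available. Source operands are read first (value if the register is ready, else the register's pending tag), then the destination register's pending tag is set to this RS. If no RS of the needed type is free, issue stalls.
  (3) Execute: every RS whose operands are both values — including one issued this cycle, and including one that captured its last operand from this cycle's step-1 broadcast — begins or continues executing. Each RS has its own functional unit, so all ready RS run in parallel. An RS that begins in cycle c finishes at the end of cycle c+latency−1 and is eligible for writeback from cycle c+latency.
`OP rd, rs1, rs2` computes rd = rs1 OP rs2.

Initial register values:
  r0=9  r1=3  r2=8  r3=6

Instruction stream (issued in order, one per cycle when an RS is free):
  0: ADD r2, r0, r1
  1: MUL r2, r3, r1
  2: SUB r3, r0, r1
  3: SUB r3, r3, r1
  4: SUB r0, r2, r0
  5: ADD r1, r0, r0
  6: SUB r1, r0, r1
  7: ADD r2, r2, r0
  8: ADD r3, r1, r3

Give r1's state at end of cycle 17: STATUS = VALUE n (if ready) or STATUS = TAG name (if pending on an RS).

STATUS = VALUE -9

  c1: issue ADD r2<-Add1  regs: r0:9,r1:3,r2:Add1,r3:6
  c2: issue MUL r2<-Mul1  regs: r0:9,r1:3,r2:Mul1,r3:6
  c3: issue SUB r3<-Add2  regs: r0:9,r1:3,r2:Mul1,r3:Add2
  c4: CDB Add1=12; issue SUB r3<-Add1  regs: r0:9,r1:3,r2:Mul1,r3:Add1
  c5: stall  regs: r0:9,r1:3,r2:Mul1,r3:Add1
  c6: CDB Add2=6; issue SUB r0<-Add2  regs: r0:Add2,r1:3,r2:Mul1,r3:Add1
  c7: CDB Mul1=18; stall  regs: r0:Add2,r1:3,r2:18,r3:Add1
  c8: stall  regs: r0:Add2,r1:3,r2:18,r3:Add1
  c9: CDB Add1=3; issue ADD r1<-Add1  regs: r0:Add2,r1:Add1,r2:18,r3:3
  c10: CDB Add2=9; issue SUB r1<-Add2  regs: r0:9,r1:Add2,r2:18,r3:3
  c11: stall  regs: r0:9,r1:Add2,r2:18,r3:3
  c12: stall  regs: r0:9,r1:Add2,r2:18,r3:3
  c13: CDB Add1=18; issue ADD r2<-Add1  regs: r0:9,r1:Add2,r2:Add1,r3:3
  c14: stall  regs: r0:9,r1:Add2,r2:Add1,r3:3
  c15: stall  regs: r0:9,r1:Add2,r2:Add1,r3:3
  c16: CDB Add1=27; issue ADD r3<-Add1  regs: r0:9,r1:Add2,r2:27,r3:Add1
  c17: CDB Add2=-9  regs: r0:9,r1:-9,r2:27,r3:Add1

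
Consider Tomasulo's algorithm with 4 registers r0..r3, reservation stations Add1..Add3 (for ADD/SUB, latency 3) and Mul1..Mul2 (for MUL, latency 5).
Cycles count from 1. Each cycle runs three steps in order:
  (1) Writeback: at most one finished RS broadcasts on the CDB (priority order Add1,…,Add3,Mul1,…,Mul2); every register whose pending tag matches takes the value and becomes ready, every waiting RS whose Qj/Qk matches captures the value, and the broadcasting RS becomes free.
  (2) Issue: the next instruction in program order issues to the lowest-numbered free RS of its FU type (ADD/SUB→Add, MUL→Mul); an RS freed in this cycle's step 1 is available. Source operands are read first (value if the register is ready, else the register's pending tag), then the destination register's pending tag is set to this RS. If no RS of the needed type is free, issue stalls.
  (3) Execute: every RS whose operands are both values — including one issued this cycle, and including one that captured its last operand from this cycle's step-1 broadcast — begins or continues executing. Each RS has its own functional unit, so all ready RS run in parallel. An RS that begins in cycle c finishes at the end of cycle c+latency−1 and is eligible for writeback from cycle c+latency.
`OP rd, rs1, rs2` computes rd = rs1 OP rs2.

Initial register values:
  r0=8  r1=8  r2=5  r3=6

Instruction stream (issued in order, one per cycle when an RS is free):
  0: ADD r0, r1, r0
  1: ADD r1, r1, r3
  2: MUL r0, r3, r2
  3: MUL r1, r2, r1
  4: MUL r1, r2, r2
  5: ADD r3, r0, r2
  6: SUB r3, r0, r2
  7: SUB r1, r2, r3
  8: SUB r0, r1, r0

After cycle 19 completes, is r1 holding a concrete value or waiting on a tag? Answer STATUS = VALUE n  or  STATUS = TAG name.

  c1: issue ADD r0<-Add1  regs: r0:Add1,r1:8,r2:5,r3:6
  c2: issue ADD r1<-Add2  regs: r0:Add1,r1:Add2,r2:5,r3:6
  c3: issue MUL r0<-Mul1  regs: r0:Mul1,r1:Add2,r2:5,r3:6
  c4: CDB Add1=16; issue MUL r1<-Mul2  regs: r0:Mul1,r1:Mul2,r2:5,r3:6
  c5: CDB Add2=14; stall  regs: r0:Mul1,r1:Mul2,r2:5,r3:6
  c6: stall  regs: r0:Mul1,r1:Mul2,r2:5,r3:6
  c7: stall  regs: r0:Mul1,r1:Mul2,r2:5,r3:6
  c8: CDB Mul1=30; issue MUL r1<-Mul1  regs: r0:30,r1:Mul1,r2:5,r3:6
  c9: issue ADD r3<-Add1  regs: r0:30,r1:Mul1,r2:5,r3:Add1
  c10: CDB Mul2=70; issue SUB r3<-Add2  regs: r0:30,r1:Mul1,r2:5,r3:Add2
  c11: issue SUB r1<-Add3  regs: r0:30,r1:Add3,r2:5,r3:Add2
  c12: CDB Add1=35; issue SUB r0<-Add1  regs: r0:Add1,r1:Add3,r2:5,r3:Add2
  c13: CDB Add2=25  regs: r0:Add1,r1:Add3,r2:5,r3:25
  c14: CDB Mul1=25  regs: r0:Add1,r1:Add3,r2:5,r3:25
  c15: -  regs: r0:Add1,r1:Add3,r2:5,r3:25
  c16: CDB Add3=-20  regs: r0:Add1,r1:-20,r2:5,r3:25
  c17: -  regs: r0:Add1,r1:-20,r2:5,r3:25
  c18: -  regs: r0:Add1,r1:-20,r2:5,r3:25
  c19: CDB Add1=-50  regs: r0:-50,r1:-20,r2:5,r3:25

STATUS = VALUE -20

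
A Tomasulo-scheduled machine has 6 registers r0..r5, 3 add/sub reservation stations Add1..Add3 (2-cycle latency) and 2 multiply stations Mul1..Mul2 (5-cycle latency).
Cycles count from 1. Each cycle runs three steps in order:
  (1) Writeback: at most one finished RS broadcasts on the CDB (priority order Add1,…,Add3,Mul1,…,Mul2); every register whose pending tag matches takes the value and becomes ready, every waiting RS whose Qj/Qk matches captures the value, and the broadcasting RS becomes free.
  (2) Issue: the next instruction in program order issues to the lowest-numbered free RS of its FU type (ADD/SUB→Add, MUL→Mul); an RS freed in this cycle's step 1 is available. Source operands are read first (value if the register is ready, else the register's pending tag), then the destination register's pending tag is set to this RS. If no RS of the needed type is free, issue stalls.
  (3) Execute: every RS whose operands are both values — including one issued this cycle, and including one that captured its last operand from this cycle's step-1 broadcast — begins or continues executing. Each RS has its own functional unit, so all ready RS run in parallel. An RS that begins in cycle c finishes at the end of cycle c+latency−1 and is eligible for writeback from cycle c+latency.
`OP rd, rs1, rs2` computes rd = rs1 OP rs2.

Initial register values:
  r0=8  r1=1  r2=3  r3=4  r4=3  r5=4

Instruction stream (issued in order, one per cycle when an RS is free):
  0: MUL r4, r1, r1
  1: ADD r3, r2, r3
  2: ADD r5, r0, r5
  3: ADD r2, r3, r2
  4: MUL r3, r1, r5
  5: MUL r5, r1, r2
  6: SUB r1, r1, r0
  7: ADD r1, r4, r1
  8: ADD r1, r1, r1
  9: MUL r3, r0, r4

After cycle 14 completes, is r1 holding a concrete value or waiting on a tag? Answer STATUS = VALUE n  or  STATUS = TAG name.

c1: issue MUL r4<-Mul1 | r0:8,r1:1,r2:3,r3:4,r4:Mul1,r5:4
c2: issue ADD r3<-Add1 | r0:8,r1:1,r2:3,r3:Add1,r4:Mul1,r5:4
c3: issue ADD r5<-Add2 | r0:8,r1:1,r2:3,r3:Add1,r4:Mul1,r5:Add2
c4: CDB Add1=7; issue ADD r2<-Add1 | r0:8,r1:1,r2:Add1,r3:7,r4:Mul1,r5:Add2
c5: CDB Add2=12; issue MUL r3<-Mul2 | r0:8,r1:1,r2:Add1,r3:Mul2,r4:Mul1,r5:12
c6: CDB Add1=10; stall | r0:8,r1:1,r2:10,r3:Mul2,r4:Mul1,r5:12
c7: CDB Mul1=1; issue MUL r5<-Mul1 | r0:8,r1:1,r2:10,r3:Mul2,r4:1,r5:Mul1
c8: issue SUB r1<-Add1 | r0:8,r1:Add1,r2:10,r3:Mul2,r4:1,r5:Mul1
c9: issue ADD r1<-Add2 | r0:8,r1:Add2,r2:10,r3:Mul2,r4:1,r5:Mul1
c10: CDB Add1=-7; issue ADD r1<-Add1 | r0:8,r1:Add1,r2:10,r3:Mul2,r4:1,r5:Mul1
c11: CDB Mul2=12; issue MUL r3<-Mul2 | r0:8,r1:Add1,r2:10,r3:Mul2,r4:1,r5:Mul1
c12: CDB Add2=-6 | r0:8,r1:Add1,r2:10,r3:Mul2,r4:1,r5:Mul1
c13: CDB Mul1=10 | r0:8,r1:Add1,r2:10,r3:Mul2,r4:1,r5:10
c14: CDB Add1=-12 | r0:8,r1:-12,r2:10,r3:Mul2,r4:1,r5:10

STATUS = VALUE -12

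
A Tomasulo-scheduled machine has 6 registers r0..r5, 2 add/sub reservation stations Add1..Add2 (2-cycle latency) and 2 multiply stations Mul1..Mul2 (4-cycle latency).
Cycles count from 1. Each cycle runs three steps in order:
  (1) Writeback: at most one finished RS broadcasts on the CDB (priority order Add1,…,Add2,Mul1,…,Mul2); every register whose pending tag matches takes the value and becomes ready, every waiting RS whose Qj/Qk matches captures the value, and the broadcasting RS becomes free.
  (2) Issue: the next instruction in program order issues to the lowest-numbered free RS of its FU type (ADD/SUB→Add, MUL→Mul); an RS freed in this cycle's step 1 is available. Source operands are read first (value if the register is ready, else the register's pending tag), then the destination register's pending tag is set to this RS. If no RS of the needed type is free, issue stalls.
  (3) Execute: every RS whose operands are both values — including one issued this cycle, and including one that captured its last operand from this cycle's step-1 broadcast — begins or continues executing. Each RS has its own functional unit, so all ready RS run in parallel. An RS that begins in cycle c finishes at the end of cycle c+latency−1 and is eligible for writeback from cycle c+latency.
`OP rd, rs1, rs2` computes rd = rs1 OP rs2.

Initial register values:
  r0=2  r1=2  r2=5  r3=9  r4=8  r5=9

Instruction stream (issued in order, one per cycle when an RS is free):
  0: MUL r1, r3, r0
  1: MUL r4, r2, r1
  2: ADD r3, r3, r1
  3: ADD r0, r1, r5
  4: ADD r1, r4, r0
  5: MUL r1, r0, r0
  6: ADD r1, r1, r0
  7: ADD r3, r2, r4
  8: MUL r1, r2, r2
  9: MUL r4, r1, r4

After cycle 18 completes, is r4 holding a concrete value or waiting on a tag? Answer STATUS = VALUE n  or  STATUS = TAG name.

cycle 1: issue MUL r1<-Mul1 // r0:2,r1:Mul1,r2:5,r3:9,r4:8,r5:9
cycle 2: issue MUL r4<-Mul2 // r0:2,r1:Mul1,r2:5,r3:9,r4:Mul2,r5:9
cycle 3: issue ADD r3<-Add1 // r0:2,r1:Mul1,r2:5,r3:Add1,r4:Mul2,r5:9
cycle 4: issue ADD r0<-Add2 // r0:Add2,r1:Mul1,r2:5,r3:Add1,r4:Mul2,r5:9
cycle 5: CDB Mul1=18; stall // r0:Add2,r1:18,r2:5,r3:Add1,r4:Mul2,r5:9
cycle 6: stall // r0:Add2,r1:18,r2:5,r3:Add1,r4:Mul2,r5:9
cycle 7: CDB Add1=27; issue ADD r1<-Add1 // r0:Add2,r1:Add1,r2:5,r3:27,r4:Mul2,r5:9
cycle 8: CDB Add2=27; issue MUL r1<-Mul1 // r0:27,r1:Mul1,r2:5,r3:27,r4:Mul2,r5:9
cycle 9: CDB Mul2=90; issue ADD r1<-Add2 // r0:27,r1:Add2,r2:5,r3:27,r4:90,r5:9
cycle 10: stall // r0:27,r1:Add2,r2:5,r3:27,r4:90,r5:9
cycle 11: CDB Add1=117; issue ADD r3<-Add1 // r0:27,r1:Add2,r2:5,r3:Add1,r4:90,r5:9
cycle 12: CDB Mul1=729; issue MUL r1<-Mul1 // r0:27,r1:Mul1,r2:5,r3:Add1,r4:90,r5:9
cycle 13: CDB Add1=95; issue MUL r4<-Mul2 // r0:27,r1:Mul1,r2:5,r3:95,r4:Mul2,r5:9
cycle 14: CDB Add2=756 // r0:27,r1:Mul1,r2:5,r3:95,r4:Mul2,r5:9
cycle 15: - // r0:27,r1:Mul1,r2:5,r3:95,r4:Mul2,r5:9
cycle 16: CDB Mul1=25 // r0:27,r1:25,r2:5,r3:95,r4:Mul2,r5:9
cycle 17: - // r0:27,r1:25,r2:5,r3:95,r4:Mul2,r5:9
cycle 18: - // r0:27,r1:25,r2:5,r3:95,r4:Mul2,r5:9

STATUS = TAG Mul2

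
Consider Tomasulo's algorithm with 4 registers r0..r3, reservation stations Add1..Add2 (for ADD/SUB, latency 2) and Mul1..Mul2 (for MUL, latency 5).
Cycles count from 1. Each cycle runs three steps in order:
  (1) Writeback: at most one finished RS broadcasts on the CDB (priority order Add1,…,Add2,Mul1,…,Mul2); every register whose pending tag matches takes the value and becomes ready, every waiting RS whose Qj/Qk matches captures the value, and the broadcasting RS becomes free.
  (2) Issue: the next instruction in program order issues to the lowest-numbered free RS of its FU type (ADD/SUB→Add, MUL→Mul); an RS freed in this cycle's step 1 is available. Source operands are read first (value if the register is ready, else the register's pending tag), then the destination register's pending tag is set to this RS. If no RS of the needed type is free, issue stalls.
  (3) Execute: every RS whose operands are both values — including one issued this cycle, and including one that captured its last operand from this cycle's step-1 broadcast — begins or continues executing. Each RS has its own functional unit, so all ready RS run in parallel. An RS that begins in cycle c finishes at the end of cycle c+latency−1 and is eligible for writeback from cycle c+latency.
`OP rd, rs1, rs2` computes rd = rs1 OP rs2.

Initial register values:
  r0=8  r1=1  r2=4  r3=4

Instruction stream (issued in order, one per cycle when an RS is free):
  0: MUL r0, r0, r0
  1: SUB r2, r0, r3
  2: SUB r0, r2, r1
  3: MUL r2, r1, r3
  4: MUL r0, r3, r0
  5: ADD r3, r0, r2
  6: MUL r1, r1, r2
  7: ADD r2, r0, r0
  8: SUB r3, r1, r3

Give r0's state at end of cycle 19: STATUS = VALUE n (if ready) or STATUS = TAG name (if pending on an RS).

STATUS = VALUE 236

cycle 1: issue MUL r0<-Mul1 // r0:Mul1,r1:1,r2:4,r3:4
cycle 2: issue SUB r2<-Add1 // r0:Mul1,r1:1,r2:Add1,r3:4
cycle 3: issue SUB r0<-Add2 // r0:Add2,r1:1,r2:Add1,r3:4
cycle 4: issue MUL r2<-Mul2 // r0:Add2,r1:1,r2:Mul2,r3:4
cycle 5: stall // r0:Add2,r1:1,r2:Mul2,r3:4
cycle 6: CDB Mul1=64; issue MUL r0<-Mul1 // r0:Mul1,r1:1,r2:Mul2,r3:4
cycle 7: stall // r0:Mul1,r1:1,r2:Mul2,r3:4
cycle 8: CDB Add1=60; issue ADD r3<-Add1 // r0:Mul1,r1:1,r2:Mul2,r3:Add1
cycle 9: CDB Mul2=4; issue MUL r1<-Mul2 // r0:Mul1,r1:Mul2,r2:4,r3:Add1
cycle 10: CDB Add2=59; issue ADD r2<-Add2 // r0:Mul1,r1:Mul2,r2:Add2,r3:Add1
cycle 11: stall // r0:Mul1,r1:Mul2,r2:Add2,r3:Add1
cycle 12: stall // r0:Mul1,r1:Mul2,r2:Add2,r3:Add1
cycle 13: stall // r0:Mul1,r1:Mul2,r2:Add2,r3:Add1
cycle 14: CDB Mul2=4; stall // r0:Mul1,r1:4,r2:Add2,r3:Add1
cycle 15: CDB Mul1=236; stall // r0:236,r1:4,r2:Add2,r3:Add1
cycle 16: stall // r0:236,r1:4,r2:Add2,r3:Add1
cycle 17: CDB Add1=240; issue SUB r3<-Add1 // r0:236,r1:4,r2:Add2,r3:Add1
cycle 18: CDB Add2=472 // r0:236,r1:4,r2:472,r3:Add1
cycle 19: CDB Add1=-236 // r0:236,r1:4,r2:472,r3:-236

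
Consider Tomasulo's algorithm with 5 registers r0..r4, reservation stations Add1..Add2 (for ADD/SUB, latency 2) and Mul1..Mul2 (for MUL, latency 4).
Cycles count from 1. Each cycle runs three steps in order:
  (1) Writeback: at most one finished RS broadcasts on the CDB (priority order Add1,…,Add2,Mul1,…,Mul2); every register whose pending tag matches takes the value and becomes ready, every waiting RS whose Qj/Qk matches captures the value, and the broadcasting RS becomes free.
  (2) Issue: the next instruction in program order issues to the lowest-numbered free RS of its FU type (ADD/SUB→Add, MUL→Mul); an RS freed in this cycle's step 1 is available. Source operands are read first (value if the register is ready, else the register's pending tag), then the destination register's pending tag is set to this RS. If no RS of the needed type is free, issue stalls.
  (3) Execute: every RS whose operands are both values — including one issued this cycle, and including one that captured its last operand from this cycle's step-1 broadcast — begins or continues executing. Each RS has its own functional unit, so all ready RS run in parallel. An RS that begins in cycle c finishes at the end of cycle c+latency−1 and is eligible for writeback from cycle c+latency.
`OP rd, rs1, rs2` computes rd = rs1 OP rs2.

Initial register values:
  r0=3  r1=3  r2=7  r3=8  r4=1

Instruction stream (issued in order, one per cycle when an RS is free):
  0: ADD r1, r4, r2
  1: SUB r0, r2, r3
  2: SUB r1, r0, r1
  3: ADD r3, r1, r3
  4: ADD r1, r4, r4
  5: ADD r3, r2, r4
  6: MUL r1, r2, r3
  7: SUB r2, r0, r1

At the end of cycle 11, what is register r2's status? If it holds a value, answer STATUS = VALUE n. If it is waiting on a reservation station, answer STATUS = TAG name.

cycle 1: issue ADD r1<-Add1 // r0:3,r1:Add1,r2:7,r3:8,r4:1
cycle 2: issue SUB r0<-Add2 // r0:Add2,r1:Add1,r2:7,r3:8,r4:1
cycle 3: CDB Add1=8; issue SUB r1<-Add1 // r0:Add2,r1:Add1,r2:7,r3:8,r4:1
cycle 4: CDB Add2=-1; issue ADD r3<-Add2 // r0:-1,r1:Add1,r2:7,r3:Add2,r4:1
cycle 5: stall // r0:-1,r1:Add1,r2:7,r3:Add2,r4:1
cycle 6: CDB Add1=-9; issue ADD r1<-Add1 // r0:-1,r1:Add1,r2:7,r3:Add2,r4:1
cycle 7: stall // r0:-1,r1:Add1,r2:7,r3:Add2,r4:1
cycle 8: CDB Add1=2; issue ADD r3<-Add1 // r0:-1,r1:2,r2:7,r3:Add1,r4:1
cycle 9: CDB Add2=-1; issue MUL r1<-Mul1 // r0:-1,r1:Mul1,r2:7,r3:Add1,r4:1
cycle 10: CDB Add1=8; issue SUB r2<-Add1 // r0:-1,r1:Mul1,r2:Add1,r3:8,r4:1
cycle 11: - // r0:-1,r1:Mul1,r2:Add1,r3:8,r4:1

STATUS = TAG Add1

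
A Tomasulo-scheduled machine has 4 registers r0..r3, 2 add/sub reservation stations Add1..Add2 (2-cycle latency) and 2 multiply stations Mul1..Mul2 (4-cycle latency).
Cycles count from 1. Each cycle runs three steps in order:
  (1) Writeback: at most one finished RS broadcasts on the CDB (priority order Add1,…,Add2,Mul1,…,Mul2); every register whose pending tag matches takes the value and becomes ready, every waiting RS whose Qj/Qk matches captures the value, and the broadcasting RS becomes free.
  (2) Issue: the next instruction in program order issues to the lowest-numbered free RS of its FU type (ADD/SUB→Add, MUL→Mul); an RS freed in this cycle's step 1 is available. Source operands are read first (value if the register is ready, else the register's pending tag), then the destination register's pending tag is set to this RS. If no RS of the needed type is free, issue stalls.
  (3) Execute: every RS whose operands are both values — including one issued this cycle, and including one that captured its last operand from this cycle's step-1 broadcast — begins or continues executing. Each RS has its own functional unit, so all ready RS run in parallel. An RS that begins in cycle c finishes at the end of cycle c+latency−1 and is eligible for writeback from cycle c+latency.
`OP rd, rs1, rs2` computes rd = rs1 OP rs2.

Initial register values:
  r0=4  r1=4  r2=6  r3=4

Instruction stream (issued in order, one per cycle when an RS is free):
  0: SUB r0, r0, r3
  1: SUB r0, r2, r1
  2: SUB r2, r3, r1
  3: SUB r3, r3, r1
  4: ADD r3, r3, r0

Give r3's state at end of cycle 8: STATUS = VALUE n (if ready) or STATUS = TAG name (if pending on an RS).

STATUS = VALUE 2

  c1: issue SUB r0<-Add1  regs: r0:Add1,r1:4,r2:6,r3:4
  c2: issue SUB r0<-Add2  regs: r0:Add2,r1:4,r2:6,r3:4
  c3: CDB Add1=0; issue SUB r2<-Add1  regs: r0:Add2,r1:4,r2:Add1,r3:4
  c4: CDB Add2=2; issue SUB r3<-Add2  regs: r0:2,r1:4,r2:Add1,r3:Add2
  c5: CDB Add1=0; issue ADD r3<-Add1  regs: r0:2,r1:4,r2:0,r3:Add1
  c6: CDB Add2=0  regs: r0:2,r1:4,r2:0,r3:Add1
  c7: -  regs: r0:2,r1:4,r2:0,r3:Add1
  c8: CDB Add1=2  regs: r0:2,r1:4,r2:0,r3:2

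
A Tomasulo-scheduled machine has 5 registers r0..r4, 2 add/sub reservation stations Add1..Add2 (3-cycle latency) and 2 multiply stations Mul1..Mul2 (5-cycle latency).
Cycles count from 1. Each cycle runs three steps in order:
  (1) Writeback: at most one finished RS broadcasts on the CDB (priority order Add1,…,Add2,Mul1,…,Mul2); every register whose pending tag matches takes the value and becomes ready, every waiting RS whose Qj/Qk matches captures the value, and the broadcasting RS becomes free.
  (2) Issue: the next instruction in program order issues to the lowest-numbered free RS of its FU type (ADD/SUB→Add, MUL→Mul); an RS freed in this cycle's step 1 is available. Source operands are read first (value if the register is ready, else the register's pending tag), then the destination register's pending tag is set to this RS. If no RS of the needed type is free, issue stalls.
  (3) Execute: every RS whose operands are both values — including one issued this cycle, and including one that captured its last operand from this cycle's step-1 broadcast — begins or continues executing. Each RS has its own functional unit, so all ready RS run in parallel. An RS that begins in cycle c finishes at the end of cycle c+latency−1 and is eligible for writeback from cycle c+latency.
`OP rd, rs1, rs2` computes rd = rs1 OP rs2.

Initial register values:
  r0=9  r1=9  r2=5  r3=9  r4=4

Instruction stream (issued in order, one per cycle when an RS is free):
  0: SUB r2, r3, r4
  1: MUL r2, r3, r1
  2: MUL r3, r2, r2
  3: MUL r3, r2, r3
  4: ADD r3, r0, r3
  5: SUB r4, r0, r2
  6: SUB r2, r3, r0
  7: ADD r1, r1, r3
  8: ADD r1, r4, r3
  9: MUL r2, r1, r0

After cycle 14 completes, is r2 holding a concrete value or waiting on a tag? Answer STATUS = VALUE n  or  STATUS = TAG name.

cycle 1: issue SUB r2<-Add1 // r0:9,r1:9,r2:Add1,r3:9,r4:4
cycle 2: issue MUL r2<-Mul1 // r0:9,r1:9,r2:Mul1,r3:9,r4:4
cycle 3: issue MUL r3<-Mul2 // r0:9,r1:9,r2:Mul1,r3:Mul2,r4:4
cycle 4: CDB Add1=5; stall // r0:9,r1:9,r2:Mul1,r3:Mul2,r4:4
cycle 5: stall // r0:9,r1:9,r2:Mul1,r3:Mul2,r4:4
cycle 6: stall // r0:9,r1:9,r2:Mul1,r3:Mul2,r4:4
cycle 7: CDB Mul1=81; issue MUL r3<-Mul1 // r0:9,r1:9,r2:81,r3:Mul1,r4:4
cycle 8: issue ADD r3<-Add1 // r0:9,r1:9,r2:81,r3:Add1,r4:4
cycle 9: issue SUB r4<-Add2 // r0:9,r1:9,r2:81,r3:Add1,r4:Add2
cycle 10: stall // r0:9,r1:9,r2:81,r3:Add1,r4:Add2
cycle 11: stall // r0:9,r1:9,r2:81,r3:Add1,r4:Add2
cycle 12: CDB Add2=-72; issue SUB r2<-Add2 // r0:9,r1:9,r2:Add2,r3:Add1,r4:-72
cycle 13: CDB Mul2=6561; stall // r0:9,r1:9,r2:Add2,r3:Add1,r4:-72
cycle 14: stall // r0:9,r1:9,r2:Add2,r3:Add1,r4:-72

STATUS = TAG Add2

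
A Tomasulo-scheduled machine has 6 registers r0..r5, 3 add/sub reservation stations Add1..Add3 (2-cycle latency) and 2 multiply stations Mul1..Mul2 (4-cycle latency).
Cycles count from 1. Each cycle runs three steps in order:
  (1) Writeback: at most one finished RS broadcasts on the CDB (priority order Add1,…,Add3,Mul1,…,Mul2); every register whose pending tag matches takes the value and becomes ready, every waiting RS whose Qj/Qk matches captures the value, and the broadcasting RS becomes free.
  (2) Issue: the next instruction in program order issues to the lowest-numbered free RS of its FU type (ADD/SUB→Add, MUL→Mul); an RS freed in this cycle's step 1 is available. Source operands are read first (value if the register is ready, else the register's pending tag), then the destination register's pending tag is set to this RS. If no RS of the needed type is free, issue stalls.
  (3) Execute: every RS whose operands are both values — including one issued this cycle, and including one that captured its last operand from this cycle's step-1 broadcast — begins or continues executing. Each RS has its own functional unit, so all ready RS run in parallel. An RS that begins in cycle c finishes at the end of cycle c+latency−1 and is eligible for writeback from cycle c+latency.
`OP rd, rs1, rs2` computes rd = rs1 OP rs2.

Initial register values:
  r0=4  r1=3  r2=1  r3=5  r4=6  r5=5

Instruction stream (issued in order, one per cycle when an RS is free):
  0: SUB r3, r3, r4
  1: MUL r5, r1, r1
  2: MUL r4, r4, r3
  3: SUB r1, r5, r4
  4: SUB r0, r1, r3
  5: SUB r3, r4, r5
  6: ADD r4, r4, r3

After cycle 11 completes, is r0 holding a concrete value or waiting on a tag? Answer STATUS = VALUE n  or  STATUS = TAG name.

STATUS = VALUE 16

c1: issue SUB r3<-Add1 | r0:4,r1:3,r2:1,r3:Add1,r4:6,r5:5
c2: issue MUL r5<-Mul1 | r0:4,r1:3,r2:1,r3:Add1,r4:6,r5:Mul1
c3: CDB Add1=-1; issue MUL r4<-Mul2 | r0:4,r1:3,r2:1,r3:-1,r4:Mul2,r5:Mul1
c4: issue SUB r1<-Add1 | r0:4,r1:Add1,r2:1,r3:-1,r4:Mul2,r5:Mul1
c5: issue SUB r0<-Add2 | r0:Add2,r1:Add1,r2:1,r3:-1,r4:Mul2,r5:Mul1
c6: CDB Mul1=9; issue SUB r3<-Add3 | r0:Add2,r1:Add1,r2:1,r3:Add3,r4:Mul2,r5:9
c7: CDB Mul2=-6; stall | r0:Add2,r1:Add1,r2:1,r3:Add3,r4:-6,r5:9
c8: stall | r0:Add2,r1:Add1,r2:1,r3:Add3,r4:-6,r5:9
c9: CDB Add1=15; issue ADD r4<-Add1 | r0:Add2,r1:15,r2:1,r3:Add3,r4:Add1,r5:9
c10: CDB Add3=-15 | r0:Add2,r1:15,r2:1,r3:-15,r4:Add1,r5:9
c11: CDB Add2=16 | r0:16,r1:15,r2:1,r3:-15,r4:Add1,r5:9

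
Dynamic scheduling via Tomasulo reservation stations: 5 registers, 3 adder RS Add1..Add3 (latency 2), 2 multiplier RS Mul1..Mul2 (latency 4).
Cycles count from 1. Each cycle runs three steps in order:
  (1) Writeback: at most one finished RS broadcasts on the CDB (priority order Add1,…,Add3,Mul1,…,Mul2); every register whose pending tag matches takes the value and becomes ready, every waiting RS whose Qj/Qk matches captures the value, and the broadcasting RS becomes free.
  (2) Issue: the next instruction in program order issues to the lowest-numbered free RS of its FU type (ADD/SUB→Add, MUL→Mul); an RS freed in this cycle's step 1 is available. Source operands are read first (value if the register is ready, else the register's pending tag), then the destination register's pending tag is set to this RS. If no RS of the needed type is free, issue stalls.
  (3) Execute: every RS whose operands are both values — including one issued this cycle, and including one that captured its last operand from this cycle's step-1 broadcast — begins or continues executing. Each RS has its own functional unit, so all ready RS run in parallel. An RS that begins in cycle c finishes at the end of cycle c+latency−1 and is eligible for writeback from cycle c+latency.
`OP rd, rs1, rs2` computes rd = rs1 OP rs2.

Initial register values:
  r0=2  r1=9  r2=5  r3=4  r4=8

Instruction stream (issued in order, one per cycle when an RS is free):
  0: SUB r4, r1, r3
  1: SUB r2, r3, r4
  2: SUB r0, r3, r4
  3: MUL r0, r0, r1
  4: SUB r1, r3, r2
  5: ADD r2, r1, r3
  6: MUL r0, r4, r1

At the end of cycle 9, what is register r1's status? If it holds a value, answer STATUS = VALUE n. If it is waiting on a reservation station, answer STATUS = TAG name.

  c1: issue SUB r4<-Add1  regs: r0:2,r1:9,r2:5,r3:4,r4:Add1
  c2: issue SUB r2<-Add2  regs: r0:2,r1:9,r2:Add2,r3:4,r4:Add1
  c3: CDB Add1=5; issue SUB r0<-Add1  regs: r0:Add1,r1:9,r2:Add2,r3:4,r4:5
  c4: issue MUL r0<-Mul1  regs: r0:Mul1,r1:9,r2:Add2,r3:4,r4:5
  c5: CDB Add1=-1; issue SUB r1<-Add1  regs: r0:Mul1,r1:Add1,r2:Add2,r3:4,r4:5
  c6: CDB Add2=-1; issue ADD r2<-Add2  regs: r0:Mul1,r1:Add1,r2:Add2,r3:4,r4:5
  c7: issue MUL r0<-Mul2  regs: r0:Mul2,r1:Add1,r2:Add2,r3:4,r4:5
  c8: CDB Add1=5  regs: r0:Mul2,r1:5,r2:Add2,r3:4,r4:5
  c9: CDB Mul1=-9  regs: r0:Mul2,r1:5,r2:Add2,r3:4,r4:5

STATUS = VALUE 5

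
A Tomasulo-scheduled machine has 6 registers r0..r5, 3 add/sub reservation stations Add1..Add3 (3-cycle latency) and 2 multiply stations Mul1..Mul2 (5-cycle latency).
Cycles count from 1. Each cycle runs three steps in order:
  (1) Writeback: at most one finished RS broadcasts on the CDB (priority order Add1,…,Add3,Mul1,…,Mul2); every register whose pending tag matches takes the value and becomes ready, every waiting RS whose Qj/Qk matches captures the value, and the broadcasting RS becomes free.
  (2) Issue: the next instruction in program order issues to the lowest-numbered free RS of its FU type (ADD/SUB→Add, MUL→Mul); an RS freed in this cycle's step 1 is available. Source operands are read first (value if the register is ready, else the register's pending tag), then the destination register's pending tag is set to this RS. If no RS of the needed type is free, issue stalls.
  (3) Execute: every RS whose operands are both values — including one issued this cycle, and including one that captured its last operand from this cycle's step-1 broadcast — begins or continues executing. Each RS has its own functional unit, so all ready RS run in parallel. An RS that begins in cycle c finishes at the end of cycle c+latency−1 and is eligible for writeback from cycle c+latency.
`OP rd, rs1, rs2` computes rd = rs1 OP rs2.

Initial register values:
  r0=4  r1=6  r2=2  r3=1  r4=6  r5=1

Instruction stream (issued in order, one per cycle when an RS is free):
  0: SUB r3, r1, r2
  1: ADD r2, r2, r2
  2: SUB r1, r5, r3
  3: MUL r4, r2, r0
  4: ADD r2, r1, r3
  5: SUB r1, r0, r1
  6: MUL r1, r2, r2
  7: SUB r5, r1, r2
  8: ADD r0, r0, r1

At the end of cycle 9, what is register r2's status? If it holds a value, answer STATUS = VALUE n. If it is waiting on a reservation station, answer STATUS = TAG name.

cycle 1: issue SUB r3<-Add1 // r0:4,r1:6,r2:2,r3:Add1,r4:6,r5:1
cycle 2: issue ADD r2<-Add2 // r0:4,r1:6,r2:Add2,r3:Add1,r4:6,r5:1
cycle 3: issue SUB r1<-Add3 // r0:4,r1:Add3,r2:Add2,r3:Add1,r4:6,r5:1
cycle 4: CDB Add1=4; issue MUL r4<-Mul1 // r0:4,r1:Add3,r2:Add2,r3:4,r4:Mul1,r5:1
cycle 5: CDB Add2=4; issue ADD r2<-Add1 // r0:4,r1:Add3,r2:Add1,r3:4,r4:Mul1,r5:1
cycle 6: issue SUB r1<-Add2 // r0:4,r1:Add2,r2:Add1,r3:4,r4:Mul1,r5:1
cycle 7: CDB Add3=-3; issue MUL r1<-Mul2 // r0:4,r1:Mul2,r2:Add1,r3:4,r4:Mul1,r5:1
cycle 8: issue SUB r5<-Add3 // r0:4,r1:Mul2,r2:Add1,r3:4,r4:Mul1,r5:Add3
cycle 9: stall // r0:4,r1:Mul2,r2:Add1,r3:4,r4:Mul1,r5:Add3

STATUS = TAG Add1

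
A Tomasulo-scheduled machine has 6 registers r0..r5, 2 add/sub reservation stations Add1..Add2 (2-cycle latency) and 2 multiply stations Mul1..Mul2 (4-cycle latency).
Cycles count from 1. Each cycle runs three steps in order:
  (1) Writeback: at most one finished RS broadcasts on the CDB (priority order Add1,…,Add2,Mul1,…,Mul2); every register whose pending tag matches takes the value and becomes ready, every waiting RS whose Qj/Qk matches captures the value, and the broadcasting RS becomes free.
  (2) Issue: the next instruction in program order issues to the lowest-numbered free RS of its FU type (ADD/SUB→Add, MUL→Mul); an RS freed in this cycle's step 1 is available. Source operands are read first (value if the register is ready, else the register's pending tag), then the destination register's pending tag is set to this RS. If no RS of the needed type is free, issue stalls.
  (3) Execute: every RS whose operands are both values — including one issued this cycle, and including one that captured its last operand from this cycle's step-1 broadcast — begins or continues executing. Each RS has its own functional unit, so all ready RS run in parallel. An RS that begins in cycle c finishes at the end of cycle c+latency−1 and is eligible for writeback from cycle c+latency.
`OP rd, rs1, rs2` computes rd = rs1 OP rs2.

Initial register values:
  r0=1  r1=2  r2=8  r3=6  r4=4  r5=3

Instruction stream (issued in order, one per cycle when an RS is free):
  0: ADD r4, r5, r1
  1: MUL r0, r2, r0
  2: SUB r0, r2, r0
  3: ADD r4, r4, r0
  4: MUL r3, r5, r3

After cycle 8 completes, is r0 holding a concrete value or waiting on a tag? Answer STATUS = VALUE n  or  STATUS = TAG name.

STATUS = VALUE 0

c1: issue ADD r4<-Add1 | r0:1,r1:2,r2:8,r3:6,r4:Add1,r5:3
c2: issue MUL r0<-Mul1 | r0:Mul1,r1:2,r2:8,r3:6,r4:Add1,r5:3
c3: CDB Add1=5; issue SUB r0<-Add1 | r0:Add1,r1:2,r2:8,r3:6,r4:5,r5:3
c4: issue ADD r4<-Add2 | r0:Add1,r1:2,r2:8,r3:6,r4:Add2,r5:3
c5: issue MUL r3<-Mul2 | r0:Add1,r1:2,r2:8,r3:Mul2,r4:Add2,r5:3
c6: CDB Mul1=8 | r0:Add1,r1:2,r2:8,r3:Mul2,r4:Add2,r5:3
c7: - | r0:Add1,r1:2,r2:8,r3:Mul2,r4:Add2,r5:3
c8: CDB Add1=0 | r0:0,r1:2,r2:8,r3:Mul2,r4:Add2,r5:3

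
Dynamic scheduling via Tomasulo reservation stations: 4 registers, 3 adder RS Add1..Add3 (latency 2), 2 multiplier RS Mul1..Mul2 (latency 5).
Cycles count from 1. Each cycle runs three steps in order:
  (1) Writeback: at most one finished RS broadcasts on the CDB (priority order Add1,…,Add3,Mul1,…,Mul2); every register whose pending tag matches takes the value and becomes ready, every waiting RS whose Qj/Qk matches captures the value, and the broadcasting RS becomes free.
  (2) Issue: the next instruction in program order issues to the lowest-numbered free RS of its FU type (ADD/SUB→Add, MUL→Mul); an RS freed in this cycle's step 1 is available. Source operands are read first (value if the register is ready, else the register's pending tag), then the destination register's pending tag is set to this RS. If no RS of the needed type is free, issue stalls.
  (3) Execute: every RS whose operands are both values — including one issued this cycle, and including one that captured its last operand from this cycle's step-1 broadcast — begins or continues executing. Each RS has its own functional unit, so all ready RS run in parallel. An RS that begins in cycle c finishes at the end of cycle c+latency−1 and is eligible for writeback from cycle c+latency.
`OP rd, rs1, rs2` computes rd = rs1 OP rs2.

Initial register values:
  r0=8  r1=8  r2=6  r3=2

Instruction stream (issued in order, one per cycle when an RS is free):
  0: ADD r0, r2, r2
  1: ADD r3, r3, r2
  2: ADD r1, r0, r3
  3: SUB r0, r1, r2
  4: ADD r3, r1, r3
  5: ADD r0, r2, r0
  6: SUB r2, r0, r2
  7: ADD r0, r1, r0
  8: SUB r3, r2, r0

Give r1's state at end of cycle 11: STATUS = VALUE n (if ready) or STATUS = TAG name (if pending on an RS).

STATUS = VALUE 20

cycle 1: issue ADD r0<-Add1 // r0:Add1,r1:8,r2:6,r3:2
cycle 2: issue ADD r3<-Add2 // r0:Add1,r1:8,r2:6,r3:Add2
cycle 3: CDB Add1=12; issue ADD r1<-Add1 // r0:12,r1:Add1,r2:6,r3:Add2
cycle 4: CDB Add2=8; issue SUB r0<-Add2 // r0:Add2,r1:Add1,r2:6,r3:8
cycle 5: issue ADD r3<-Add3 // r0:Add2,r1:Add1,r2:6,r3:Add3
cycle 6: CDB Add1=20; issue ADD r0<-Add1 // r0:Add1,r1:20,r2:6,r3:Add3
cycle 7: stall // r0:Add1,r1:20,r2:6,r3:Add3
cycle 8: CDB Add2=14; issue SUB r2<-Add2 // r0:Add1,r1:20,r2:Add2,r3:Add3
cycle 9: CDB Add3=28; issue ADD r0<-Add3 // r0:Add3,r1:20,r2:Add2,r3:28
cycle 10: CDB Add1=20; issue SUB r3<-Add1 // r0:Add3,r1:20,r2:Add2,r3:Add1
cycle 11: - // r0:Add3,r1:20,r2:Add2,r3:Add1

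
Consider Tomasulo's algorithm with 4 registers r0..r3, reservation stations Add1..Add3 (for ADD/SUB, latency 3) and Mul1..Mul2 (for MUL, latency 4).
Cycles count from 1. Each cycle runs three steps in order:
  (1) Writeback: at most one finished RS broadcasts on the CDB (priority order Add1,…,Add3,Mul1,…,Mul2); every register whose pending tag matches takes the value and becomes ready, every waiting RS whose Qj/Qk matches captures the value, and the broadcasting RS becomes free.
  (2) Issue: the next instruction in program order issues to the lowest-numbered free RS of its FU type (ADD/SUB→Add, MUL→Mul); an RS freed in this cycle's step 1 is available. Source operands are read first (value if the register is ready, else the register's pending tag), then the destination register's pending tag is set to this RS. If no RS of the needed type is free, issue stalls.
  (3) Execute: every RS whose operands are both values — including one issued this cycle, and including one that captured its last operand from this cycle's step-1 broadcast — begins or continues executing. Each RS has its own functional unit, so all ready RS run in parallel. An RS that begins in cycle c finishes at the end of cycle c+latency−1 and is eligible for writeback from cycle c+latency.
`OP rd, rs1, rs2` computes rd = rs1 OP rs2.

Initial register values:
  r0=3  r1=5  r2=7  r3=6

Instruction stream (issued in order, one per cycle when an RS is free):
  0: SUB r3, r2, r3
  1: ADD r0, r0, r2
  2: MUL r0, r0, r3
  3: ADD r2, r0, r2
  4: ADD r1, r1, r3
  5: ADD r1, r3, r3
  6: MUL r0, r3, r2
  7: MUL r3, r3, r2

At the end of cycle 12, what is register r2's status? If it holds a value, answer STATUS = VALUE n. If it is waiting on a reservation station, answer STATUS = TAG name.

STATUS = TAG Add1

  c1: issue SUB r3<-Add1  regs: r0:3,r1:5,r2:7,r3:Add1
  c2: issue ADD r0<-Add2  regs: r0:Add2,r1:5,r2:7,r3:Add1
  c3: issue MUL r0<-Mul1  regs: r0:Mul1,r1:5,r2:7,r3:Add1
  c4: CDB Add1=1; issue ADD r2<-Add1  regs: r0:Mul1,r1:5,r2:Add1,r3:1
  c5: CDB Add2=10; issue ADD r1<-Add2  regs: r0:Mul1,r1:Add2,r2:Add1,r3:1
  c6: issue ADD r1<-Add3  regs: r0:Mul1,r1:Add3,r2:Add1,r3:1
  c7: issue MUL r0<-Mul2  regs: r0:Mul2,r1:Add3,r2:Add1,r3:1
  c8: CDB Add2=6; stall  regs: r0:Mul2,r1:Add3,r2:Add1,r3:1
  c9: CDB Add3=2; stall  regs: r0:Mul2,r1:2,r2:Add1,r3:1
  c10: CDB Mul1=10; issue MUL r3<-Mul1  regs: r0:Mul2,r1:2,r2:Add1,r3:Mul1
  c11: -  regs: r0:Mul2,r1:2,r2:Add1,r3:Mul1
  c12: -  regs: r0:Mul2,r1:2,r2:Add1,r3:Mul1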